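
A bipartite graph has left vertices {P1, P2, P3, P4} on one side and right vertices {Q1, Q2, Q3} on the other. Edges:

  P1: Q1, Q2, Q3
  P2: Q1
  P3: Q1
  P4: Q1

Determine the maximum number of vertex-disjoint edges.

2

Unit-capacity flow: source→left, listed edges, right→sink; max matching = max flow.
Augmenting path P1→Q1 (+1); matched 1.
Augmenting path P2→Q1→P1→Q2 (+1); matched 2.
No augmenting path remains; maximum matching = 2.
König certificate: {P1, Q1} is a vertex cover of size 2 (every listed pair touches it), so no matching can be larger.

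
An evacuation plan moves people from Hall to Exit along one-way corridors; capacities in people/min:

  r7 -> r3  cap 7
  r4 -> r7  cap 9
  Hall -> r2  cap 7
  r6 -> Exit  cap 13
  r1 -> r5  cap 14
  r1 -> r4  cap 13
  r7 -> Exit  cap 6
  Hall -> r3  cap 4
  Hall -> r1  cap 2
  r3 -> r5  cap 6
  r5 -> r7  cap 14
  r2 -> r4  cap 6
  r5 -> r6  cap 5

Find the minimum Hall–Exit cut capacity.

Augment Hall→r1→r4→r7→Exit: bottleneck 2, flow now 2.
Augment Hall→r2→r4→r7→Exit: bottleneck 4, flow now 6.
Augment Hall→r3→r5→r6→Exit: bottleneck 4, flow now 10.
Augment Hall→r2→r4→r1→r5→r6→Exit: bottleneck 1, flow now 11. (uses reverse residual edge)
No augmenting path remains; maximum flow = 11.
By max-flow min-cut, the minimum cut capacity equals the max flow.
In the residual graph, reachable from Hall: {Hall, r1, r2, r3, r4, r5, r7}.
Min-cut edges: r5→r6 (5), r7→Exit (6); capacity 5 + 6 = 11.

11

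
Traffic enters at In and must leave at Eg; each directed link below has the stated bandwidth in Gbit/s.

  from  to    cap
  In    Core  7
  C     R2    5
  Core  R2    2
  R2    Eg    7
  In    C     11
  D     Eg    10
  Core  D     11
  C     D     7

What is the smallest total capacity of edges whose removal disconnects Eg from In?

Augment In→C→D→Eg: bottleneck 7, flow now 7.
Augment In→C→R2→Eg: bottleneck 4, flow now 11.
Augment In→Core→D→Eg: bottleneck 3, flow now 14.
Augment In→Core→R2→Eg: bottleneck 2, flow now 16.
Augment In→Core→D→C→R2→Eg: bottleneck 1, flow now 17. (uses reverse residual edge)
No augmenting path remains; maximum flow = 17.
By max-flow min-cut, the minimum cut capacity equals the max flow.
In the residual graph, reachable from In: {In, C, Core, D}.
Min-cut edges: C→R2 (5), Core→R2 (2), D→Eg (10); capacity 5 + 2 + 10 = 17.

17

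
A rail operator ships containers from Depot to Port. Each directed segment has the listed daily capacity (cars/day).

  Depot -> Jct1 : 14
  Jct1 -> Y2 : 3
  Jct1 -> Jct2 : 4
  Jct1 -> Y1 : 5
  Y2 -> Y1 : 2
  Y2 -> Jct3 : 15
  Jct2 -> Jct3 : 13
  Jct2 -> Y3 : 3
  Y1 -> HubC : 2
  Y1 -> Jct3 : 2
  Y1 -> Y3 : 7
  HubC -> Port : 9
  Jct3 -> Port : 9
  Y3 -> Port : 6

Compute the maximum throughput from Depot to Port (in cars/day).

Augment Depot→Jct1→Y2→Jct3→Port: bottleneck 3, flow now 3.
Augment Depot→Jct1→Jct2→Jct3→Port: bottleneck 4, flow now 7.
Augment Depot→Jct1→Y1→HubC→Port: bottleneck 2, flow now 9.
Augment Depot→Jct1→Y1→Jct3→Port: bottleneck 2, flow now 11.
Augment Depot→Jct1→Y1→Y3→Port: bottleneck 1, flow now 12.
No augmenting path remains; maximum flow = 12.
In the residual graph, reachable from Depot: {Depot, Jct1}.
Min-cut edges: Jct1→Y2 (3), Jct1→Jct2 (4), Jct1→Y1 (5); capacity 3 + 4 + 5 = 12.
This cut is saturated, so no flow can exceed 12.

12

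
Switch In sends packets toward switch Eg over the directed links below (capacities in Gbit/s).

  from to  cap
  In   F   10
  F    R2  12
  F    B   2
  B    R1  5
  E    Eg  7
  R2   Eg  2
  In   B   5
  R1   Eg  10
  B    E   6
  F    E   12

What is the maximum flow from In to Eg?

Augment In→B→E→Eg: bottleneck 5, flow now 5.
Augment In→F→E→Eg: bottleneck 2, flow now 7.
Augment In→F→R2→Eg: bottleneck 2, flow now 9.
Augment In→F→B→R1→Eg: bottleneck 2, flow now 11.
Augment In→F→E→B→R1→Eg: bottleneck 3, flow now 14. (uses reverse residual edge)
No augmenting path remains; maximum flow = 14.
In the residual graph, reachable from In: {In, B, F, E, R2}.
Min-cut edges: B→R1 (5), E→Eg (7), R2→Eg (2); capacity 5 + 7 + 2 = 14.
This cut is saturated, so no flow can exceed 14.

14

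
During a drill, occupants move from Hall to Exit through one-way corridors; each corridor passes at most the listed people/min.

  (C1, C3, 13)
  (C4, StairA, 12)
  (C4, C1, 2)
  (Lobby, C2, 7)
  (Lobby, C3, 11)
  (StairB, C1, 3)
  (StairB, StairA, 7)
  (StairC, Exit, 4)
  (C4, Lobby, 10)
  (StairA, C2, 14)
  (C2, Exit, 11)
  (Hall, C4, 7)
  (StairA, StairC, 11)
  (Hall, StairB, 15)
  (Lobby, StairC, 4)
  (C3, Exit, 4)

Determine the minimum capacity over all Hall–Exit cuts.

Augment Hall→StairB→C1→C3→Exit: bottleneck 3, flow now 3.
Augment Hall→StairB→StairA→C2→Exit: bottleneck 7, flow now 10.
Augment Hall→C4→C1→C3→Exit: bottleneck 1, flow now 11.
Augment Hall→C4→StairA→C2→Exit: bottleneck 4, flow now 15.
Augment Hall→C4→StairA→StairC→Exit: bottleneck 2, flow now 17.
No augmenting path remains; maximum flow = 17.
By max-flow min-cut, the minimum cut capacity equals the max flow.
In the residual graph, reachable from Hall: {Hall, StairB}.
Min-cut edges: Hall→C4 (7), StairB→C1 (3), StairB→StairA (7); capacity 7 + 3 + 7 = 17.

17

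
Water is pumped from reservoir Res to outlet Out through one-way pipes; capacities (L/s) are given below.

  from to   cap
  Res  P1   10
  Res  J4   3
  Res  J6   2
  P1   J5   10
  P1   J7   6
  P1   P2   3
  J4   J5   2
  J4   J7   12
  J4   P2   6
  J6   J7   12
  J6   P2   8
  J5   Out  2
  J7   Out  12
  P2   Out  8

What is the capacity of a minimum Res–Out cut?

Augment Res→P1→J5→Out: bottleneck 2, flow now 2.
Augment Res→P1→J7→Out: bottleneck 6, flow now 8.
Augment Res→P1→P2→Out: bottleneck 2, flow now 10.
Augment Res→J4→J7→Out: bottleneck 3, flow now 13.
Augment Res→J6→J7→Out: bottleneck 2, flow now 15.
No augmenting path remains; maximum flow = 15.
By max-flow min-cut, the minimum cut capacity equals the max flow.
In the residual graph, reachable from Res: {Res}.
Min-cut edges: Res→P1 (10), Res→J4 (3), Res→J6 (2); capacity 10 + 3 + 2 = 15.

15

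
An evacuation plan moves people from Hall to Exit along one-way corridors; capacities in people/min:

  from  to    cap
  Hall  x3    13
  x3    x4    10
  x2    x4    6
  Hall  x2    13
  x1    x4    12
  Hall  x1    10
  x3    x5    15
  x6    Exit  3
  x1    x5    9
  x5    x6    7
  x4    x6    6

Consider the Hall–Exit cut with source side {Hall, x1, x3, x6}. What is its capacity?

Edges leaving {Hall, x1, x3, x6}: Hall→x2 (13), x1→x4 (12), x1→x5 (9), x3→x4 (10), x3→x5 (15), x6→Exit (3).
Cut capacity = 13 + 12 + 9 + 10 + 15 + 3 = 62.

62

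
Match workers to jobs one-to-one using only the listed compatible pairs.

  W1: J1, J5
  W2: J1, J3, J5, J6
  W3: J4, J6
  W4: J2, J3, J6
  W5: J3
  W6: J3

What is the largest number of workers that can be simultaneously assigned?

Unit-capacity flow: source→left, listed edges, right→sink; max matching = max flow.
Augmenting path W1→J1 (+1); matched 1.
Augmenting path W2→J3 (+1); matched 2.
Augmenting path W3→J4 (+1); matched 3.
Augmenting path W4→J2 (+1); matched 4.
Augmenting path W5→J3→W2→J5 (+1); matched 5.
No augmenting path remains; maximum matching = 5.
König certificate: {W1, W2, W3, W4, J3} is a vertex cover of size 5 (every listed pair touches it), so no matching can be larger.

5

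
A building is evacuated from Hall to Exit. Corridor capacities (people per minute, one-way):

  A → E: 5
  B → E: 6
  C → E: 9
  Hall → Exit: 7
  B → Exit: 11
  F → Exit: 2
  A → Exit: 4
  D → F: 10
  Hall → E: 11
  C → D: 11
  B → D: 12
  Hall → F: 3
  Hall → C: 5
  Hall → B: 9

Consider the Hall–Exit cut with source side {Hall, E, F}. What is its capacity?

Edges leaving {Hall, E, F}: Hall→B (9), Hall→C (5), Hall→Exit (7), F→Exit (2).
Cut capacity = 9 + 5 + 7 + 2 = 23.

23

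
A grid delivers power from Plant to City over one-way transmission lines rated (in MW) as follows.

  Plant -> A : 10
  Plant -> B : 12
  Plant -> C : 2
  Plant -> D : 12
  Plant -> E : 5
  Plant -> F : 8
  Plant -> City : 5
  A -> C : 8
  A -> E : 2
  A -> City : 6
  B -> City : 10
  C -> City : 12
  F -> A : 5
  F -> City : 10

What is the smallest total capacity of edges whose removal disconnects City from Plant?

35

Augment Plant→City: bottleneck 5, flow now 5.
Augment Plant→A→City: bottleneck 6, flow now 11.
Augment Plant→B→City: bottleneck 10, flow now 21.
Augment Plant→C→City: bottleneck 2, flow now 23.
Augment Plant→F→City: bottleneck 8, flow now 31.
Augment Plant→A→C→City: bottleneck 4, flow now 35.
No augmenting path remains; maximum flow = 35.
By max-flow min-cut, the minimum cut capacity equals the max flow.
In the residual graph, reachable from Plant: {Plant, B, D, E}.
Min-cut edges: Plant→A (10), Plant→C (2), Plant→F (8), Plant→City (5), B→City (10); capacity 10 + 2 + 8 + 5 + 10 = 35.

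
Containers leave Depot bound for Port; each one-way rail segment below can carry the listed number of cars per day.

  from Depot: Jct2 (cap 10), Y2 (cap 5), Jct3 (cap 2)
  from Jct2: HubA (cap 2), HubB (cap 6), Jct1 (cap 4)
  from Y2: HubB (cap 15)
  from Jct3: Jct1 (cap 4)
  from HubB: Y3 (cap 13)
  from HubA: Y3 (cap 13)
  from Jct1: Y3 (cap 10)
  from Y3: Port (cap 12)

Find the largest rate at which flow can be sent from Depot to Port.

Augment Depot→Jct2→HubB→Y3→Port: bottleneck 6, flow now 6.
Augment Depot→Jct2→HubA→Y3→Port: bottleneck 2, flow now 8.
Augment Depot→Jct2→Jct1→Y3→Port: bottleneck 2, flow now 10.
Augment Depot→Y2→HubB→Y3→Port: bottleneck 2, flow now 12.
No augmenting path remains; maximum flow = 12.
In the residual graph, reachable from Depot: {Depot, Jct2, Y2, Jct3, HubB, HubA, Jct1, Y3}.
Min-cut edges: Y3→Port (12); capacity 12 = 12.
This cut is saturated, so no flow can exceed 12.

12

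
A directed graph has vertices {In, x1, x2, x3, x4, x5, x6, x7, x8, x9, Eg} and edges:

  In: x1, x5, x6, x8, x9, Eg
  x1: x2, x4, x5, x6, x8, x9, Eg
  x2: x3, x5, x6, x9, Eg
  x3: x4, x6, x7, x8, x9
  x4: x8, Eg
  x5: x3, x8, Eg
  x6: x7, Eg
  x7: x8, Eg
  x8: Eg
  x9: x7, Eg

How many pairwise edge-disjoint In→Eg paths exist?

6

Assign every edge capacity 1; by Menger, the answer equals the max flow.
Path In→Eg (+1); total 1.
Path In→x1→Eg (+1); total 2.
Path In→x5→Eg (+1); total 3.
Path In→x6→Eg (+1); total 4.
Path In→x8→Eg (+1); total 5.
Path In→x9→Eg (+1); total 6.
No residual In→Eg path; max flow = 6.
Certifying cut of size 6: {In→Eg, In→x1, In→x5, In→x6, In→x8, In→x9}.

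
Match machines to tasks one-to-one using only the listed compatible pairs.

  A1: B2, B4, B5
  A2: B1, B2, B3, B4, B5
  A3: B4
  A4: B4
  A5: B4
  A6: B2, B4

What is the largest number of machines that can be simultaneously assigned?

Unit-capacity flow: source→left, listed edges, right→sink; max matching = max flow.
Augmenting path A1→B2 (+1); matched 1.
Augmenting path A2→B1 (+1); matched 2.
Augmenting path A3→B4 (+1); matched 3.
Augmenting path A6→B2→A1→B5 (+1); matched 4.
No augmenting path remains; maximum matching = 4.
König certificate: {A1, A2, A6, B4} is a vertex cover of size 4 (every listed pair touches it), so no matching can be larger.

4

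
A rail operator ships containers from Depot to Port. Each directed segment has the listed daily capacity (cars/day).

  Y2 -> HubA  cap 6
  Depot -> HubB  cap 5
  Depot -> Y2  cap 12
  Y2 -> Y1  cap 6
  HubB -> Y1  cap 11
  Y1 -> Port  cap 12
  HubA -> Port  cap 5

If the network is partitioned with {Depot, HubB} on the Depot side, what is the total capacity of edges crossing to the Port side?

Edges leaving {Depot, HubB}: Depot→Y2 (12), HubB→Y1 (11).
Cut capacity = 12 + 11 = 23.

23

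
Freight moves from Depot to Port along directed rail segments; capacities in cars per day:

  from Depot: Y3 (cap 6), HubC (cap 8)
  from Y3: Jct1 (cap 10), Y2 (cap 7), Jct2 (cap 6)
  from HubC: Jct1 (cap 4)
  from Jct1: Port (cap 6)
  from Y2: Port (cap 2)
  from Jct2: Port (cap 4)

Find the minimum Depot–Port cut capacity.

10

Augment Depot→Y3→Jct1→Port: bottleneck 6, flow now 6.
Augment Depot→HubC→Jct1→Y3→Y2→Port: bottleneck 2, flow now 8. (uses reverse residual edge)
Augment Depot→HubC→Jct1→Y3→Jct2→Port: bottleneck 2, flow now 10. (uses reverse residual edge)
No augmenting path remains; maximum flow = 10.
By max-flow min-cut, the minimum cut capacity equals the max flow.
In the residual graph, reachable from Depot: {Depot, HubC}.
Min-cut edges: Depot→Y3 (6), HubC→Jct1 (4); capacity 6 + 4 = 10.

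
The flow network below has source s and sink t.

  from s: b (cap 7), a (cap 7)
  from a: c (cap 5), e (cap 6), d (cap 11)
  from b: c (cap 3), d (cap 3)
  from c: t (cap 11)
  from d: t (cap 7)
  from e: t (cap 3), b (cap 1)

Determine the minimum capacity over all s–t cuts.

13

Augment s→a→c→t: bottleneck 5, flow now 5.
Augment s→a→d→t: bottleneck 2, flow now 7.
Augment s→b→c→t: bottleneck 3, flow now 10.
Augment s→b→d→t: bottleneck 3, flow now 13.
No augmenting path remains; maximum flow = 13.
By max-flow min-cut, the minimum cut capacity equals the max flow.
In the residual graph, reachable from s: {s, b}.
Min-cut edges: s→a (7), b→c (3), b→d (3); capacity 7 + 3 + 3 = 13.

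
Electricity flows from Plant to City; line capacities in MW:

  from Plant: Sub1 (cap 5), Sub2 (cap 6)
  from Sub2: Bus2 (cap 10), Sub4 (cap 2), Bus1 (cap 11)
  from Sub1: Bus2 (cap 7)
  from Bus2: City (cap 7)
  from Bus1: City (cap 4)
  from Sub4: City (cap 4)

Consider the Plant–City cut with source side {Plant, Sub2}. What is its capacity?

28

Edges leaving {Plant, Sub2}: Plant→Sub1 (5), Sub2→Bus2 (10), Sub2→Bus1 (11), Sub2→Sub4 (2).
Cut capacity = 5 + 10 + 11 + 2 = 28.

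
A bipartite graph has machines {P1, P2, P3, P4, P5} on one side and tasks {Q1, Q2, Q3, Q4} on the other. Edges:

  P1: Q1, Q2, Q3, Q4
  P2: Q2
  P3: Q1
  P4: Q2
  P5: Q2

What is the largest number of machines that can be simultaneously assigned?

3

Unit-capacity flow: source→left, listed edges, right→sink; max matching = max flow.
Augmenting path P1→Q1 (+1); matched 1.
Augmenting path P2→Q2 (+1); matched 2.
Augmenting path P3→Q1→P1→Q3 (+1); matched 3.
No augmenting path remains; maximum matching = 3.
König certificate: {P1, P3, Q2} is a vertex cover of size 3 (every listed pair touches it), so no matching can be larger.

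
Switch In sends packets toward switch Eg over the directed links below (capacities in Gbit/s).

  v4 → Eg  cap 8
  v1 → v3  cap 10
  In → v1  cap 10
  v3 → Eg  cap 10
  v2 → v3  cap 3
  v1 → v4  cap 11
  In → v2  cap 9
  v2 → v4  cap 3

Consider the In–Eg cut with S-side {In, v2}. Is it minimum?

Yes — it is a minimum cut (capacity 16).

Given cut capacity: 10 + 3 + 3 = 16.
Augment In→v1→v3→Eg: bottleneck 10, flow now 10.
Augment In→v2→v4→Eg: bottleneck 3, flow now 13.
Augment In→v2→v3→v1→v4→Eg: bottleneck 3, flow now 16. (uses reverse residual edge)
No augmenting path remains; maximum flow = 16.
Cut capacity 16 equals the max flow, so it is a minimum cut.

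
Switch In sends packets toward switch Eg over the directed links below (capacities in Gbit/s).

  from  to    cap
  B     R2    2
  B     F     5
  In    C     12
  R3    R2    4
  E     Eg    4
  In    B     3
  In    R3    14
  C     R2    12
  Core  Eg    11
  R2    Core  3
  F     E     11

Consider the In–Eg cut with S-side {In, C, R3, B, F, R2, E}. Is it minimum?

Given cut capacity: 3 + 4 = 7.
Augment In→C→R2→Core→Eg: bottleneck 3, flow now 3.
Augment In→B→F→E→Eg: bottleneck 3, flow now 6.
No augmenting path remains; maximum flow = 6.
In the residual graph, reachable from In: {In, C, R3, R2}.
Min-cut edges: In→B (3), R2→Core (3); capacity 3 + 3 = 6.
Cut capacity 7 exceeds the max flow 6, so it is not minimum.

No — its capacity is 7, but the minimum cut has capacity 6.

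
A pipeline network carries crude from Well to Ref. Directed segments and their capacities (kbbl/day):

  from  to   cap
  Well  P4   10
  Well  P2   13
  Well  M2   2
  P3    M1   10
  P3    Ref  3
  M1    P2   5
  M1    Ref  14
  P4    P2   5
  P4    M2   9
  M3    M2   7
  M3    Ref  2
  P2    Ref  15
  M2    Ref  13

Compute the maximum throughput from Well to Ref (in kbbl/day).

Augment Well→P2→Ref: bottleneck 13, flow now 13.
Augment Well→M2→Ref: bottleneck 2, flow now 15.
Augment Well→P4→P2→Ref: bottleneck 2, flow now 17.
Augment Well→P4→M2→Ref: bottleneck 8, flow now 25.
No augmenting path remains; maximum flow = 25.
In the residual graph, reachable from Well: {Well}.
Min-cut edges: Well→P4 (10), Well→P2 (13), Well→M2 (2); capacity 10 + 13 + 2 = 25.
This cut is saturated, so no flow can exceed 25.

25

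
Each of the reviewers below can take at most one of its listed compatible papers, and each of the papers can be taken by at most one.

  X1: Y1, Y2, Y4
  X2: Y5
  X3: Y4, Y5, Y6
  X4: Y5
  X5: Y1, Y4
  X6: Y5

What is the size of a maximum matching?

Unit-capacity flow: source→left, listed edges, right→sink; max matching = max flow.
Augmenting path X1→Y1 (+1); matched 1.
Augmenting path X2→Y5 (+1); matched 2.
Augmenting path X3→Y4 (+1); matched 3.
Augmenting path X5→Y1→X1→Y2 (+1); matched 4.
No augmenting path remains; maximum matching = 4.
König certificate: {X1, X3, X5, Y5} is a vertex cover of size 4 (every listed pair touches it), so no matching can be larger.

4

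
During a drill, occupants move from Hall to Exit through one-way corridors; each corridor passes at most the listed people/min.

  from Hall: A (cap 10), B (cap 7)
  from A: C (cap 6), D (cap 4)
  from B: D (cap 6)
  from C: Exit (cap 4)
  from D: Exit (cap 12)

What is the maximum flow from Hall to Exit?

Augment Hall→A→C→Exit: bottleneck 4, flow now 4.
Augment Hall→A→D→Exit: bottleneck 4, flow now 8.
Augment Hall→B→D→Exit: bottleneck 6, flow now 14.
No augmenting path remains; maximum flow = 14.
In the residual graph, reachable from Hall: {Hall, A, B, C}.
Min-cut edges: A→D (4), B→D (6), C→Exit (4); capacity 4 + 6 + 4 = 14.
This cut is saturated, so no flow can exceed 14.

14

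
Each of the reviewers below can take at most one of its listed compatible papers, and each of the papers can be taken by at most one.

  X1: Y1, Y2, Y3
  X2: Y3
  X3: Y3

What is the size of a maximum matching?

2

Unit-capacity flow: source→left, listed edges, right→sink; max matching = max flow.
Augmenting path X1→Y1 (+1); matched 1.
Augmenting path X2→Y3 (+1); matched 2.
No augmenting path remains; maximum matching = 2.
König certificate: {X1, Y3} is a vertex cover of size 2 (every listed pair touches it), so no matching can be larger.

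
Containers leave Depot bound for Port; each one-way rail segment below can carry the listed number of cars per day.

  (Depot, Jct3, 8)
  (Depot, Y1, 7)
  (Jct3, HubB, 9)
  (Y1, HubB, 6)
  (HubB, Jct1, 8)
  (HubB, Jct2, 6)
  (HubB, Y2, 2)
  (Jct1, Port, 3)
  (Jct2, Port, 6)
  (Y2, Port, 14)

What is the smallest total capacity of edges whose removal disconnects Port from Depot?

Augment Depot→Jct3→HubB→Jct1→Port: bottleneck 3, flow now 3.
Augment Depot→Jct3→HubB→Jct2→Port: bottleneck 5, flow now 8.
Augment Depot→Y1→HubB→Jct2→Port: bottleneck 1, flow now 9.
Augment Depot→Y1→HubB→Y2→Port: bottleneck 2, flow now 11.
No augmenting path remains; maximum flow = 11.
By max-flow min-cut, the minimum cut capacity equals the max flow.
In the residual graph, reachable from Depot: {Depot, Jct3, Y1, HubB, Jct1}.
Min-cut edges: HubB→Jct2 (6), HubB→Y2 (2), Jct1→Port (3); capacity 6 + 2 + 3 = 11.

11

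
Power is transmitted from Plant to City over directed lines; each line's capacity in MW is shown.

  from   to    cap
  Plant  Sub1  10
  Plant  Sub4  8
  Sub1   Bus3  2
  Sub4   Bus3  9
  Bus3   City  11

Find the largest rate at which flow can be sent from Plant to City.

10

Augment Plant→Sub1→Bus3→City: bottleneck 2, flow now 2.
Augment Plant→Sub4→Bus3→City: bottleneck 8, flow now 10.
No augmenting path remains; maximum flow = 10.
In the residual graph, reachable from Plant: {Plant, Sub1}.
Min-cut edges: Plant→Sub4 (8), Sub1→Bus3 (2); capacity 8 + 2 = 10.
This cut is saturated, so no flow can exceed 10.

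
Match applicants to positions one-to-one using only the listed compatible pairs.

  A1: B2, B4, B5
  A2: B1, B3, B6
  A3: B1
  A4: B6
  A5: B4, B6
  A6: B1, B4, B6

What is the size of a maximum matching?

5

Unit-capacity flow: source→left, listed edges, right→sink; max matching = max flow.
Augmenting path A1→B2 (+1); matched 1.
Augmenting path A2→B1 (+1); matched 2.
Augmenting path A4→B6 (+1); matched 3.
Augmenting path A5→B4 (+1); matched 4.
Augmenting path A3→B1→A2→B3 (+1); matched 5.
No augmenting path remains; maximum matching = 5.
König certificate: {A1, A2, B1, B4, B6} is a vertex cover of size 5 (every listed pair touches it), so no matching can be larger.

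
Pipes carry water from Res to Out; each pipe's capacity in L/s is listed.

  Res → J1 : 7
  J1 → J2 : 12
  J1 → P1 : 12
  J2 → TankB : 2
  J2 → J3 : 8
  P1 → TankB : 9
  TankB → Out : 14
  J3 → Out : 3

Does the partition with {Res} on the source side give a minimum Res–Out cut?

Given cut capacity: 7 = 7.
Augment Res→J1→J2→TankB→Out: bottleneck 2, flow now 2.
Augment Res→J1→J2→J3→Out: bottleneck 3, flow now 5.
Augment Res→J1→P1→TankB→Out: bottleneck 2, flow now 7.
No augmenting path remains; maximum flow = 7.
Cut capacity 7 equals the max flow, so it is a minimum cut.

Yes — it is a minimum cut (capacity 7).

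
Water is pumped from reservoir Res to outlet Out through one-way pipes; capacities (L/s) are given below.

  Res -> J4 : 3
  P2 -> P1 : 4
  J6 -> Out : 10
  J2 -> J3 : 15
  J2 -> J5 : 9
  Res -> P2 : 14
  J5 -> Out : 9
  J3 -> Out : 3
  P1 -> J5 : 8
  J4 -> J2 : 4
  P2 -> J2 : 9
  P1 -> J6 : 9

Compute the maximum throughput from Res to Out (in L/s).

16

Augment Res→P2→J2→J3→Out: bottleneck 3, flow now 3.
Augment Res→P2→J2→J5→Out: bottleneck 6, flow now 9.
Augment Res→P2→P1→J6→Out: bottleneck 4, flow now 13.
Augment Res→J4→J2→J5→Out: bottleneck 3, flow now 16.
No augmenting path remains; maximum flow = 16.
In the residual graph, reachable from Res: {Res, P2}.
Min-cut edges: Res→J4 (3), P2→J2 (9), P2→P1 (4); capacity 3 + 9 + 4 = 16.
This cut is saturated, so no flow can exceed 16.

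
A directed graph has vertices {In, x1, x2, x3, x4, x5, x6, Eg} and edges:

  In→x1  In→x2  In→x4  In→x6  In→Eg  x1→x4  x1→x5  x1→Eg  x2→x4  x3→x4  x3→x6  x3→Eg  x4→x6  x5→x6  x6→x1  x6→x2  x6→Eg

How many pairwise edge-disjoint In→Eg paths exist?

3

Assign every edge capacity 1; by Menger, the answer equals the max flow.
Path In→Eg (+1); total 1.
Path In→x1→Eg (+1); total 2.
Path In→x6→Eg (+1); total 3.
No residual In→Eg path; max flow = 3.
Certifying cut of size 3: {In→Eg, x1→Eg, x6→Eg}.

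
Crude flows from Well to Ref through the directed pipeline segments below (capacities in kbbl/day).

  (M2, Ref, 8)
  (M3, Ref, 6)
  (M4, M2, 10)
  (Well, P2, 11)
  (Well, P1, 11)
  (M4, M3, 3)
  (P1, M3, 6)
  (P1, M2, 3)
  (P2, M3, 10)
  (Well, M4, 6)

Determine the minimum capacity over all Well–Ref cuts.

Augment Well→P2→M3→Ref: bottleneck 6, flow now 6.
Augment Well→M4→M2→Ref: bottleneck 6, flow now 12.
Augment Well→P1→M2→Ref: bottleneck 2, flow now 14.
No augmenting path remains; maximum flow = 14.
By max-flow min-cut, the minimum cut capacity equals the max flow.
In the residual graph, reachable from Well: {Well, P2, M4, P1, M2, M3}.
Min-cut edges: M2→Ref (8), M3→Ref (6); capacity 8 + 6 = 14.

14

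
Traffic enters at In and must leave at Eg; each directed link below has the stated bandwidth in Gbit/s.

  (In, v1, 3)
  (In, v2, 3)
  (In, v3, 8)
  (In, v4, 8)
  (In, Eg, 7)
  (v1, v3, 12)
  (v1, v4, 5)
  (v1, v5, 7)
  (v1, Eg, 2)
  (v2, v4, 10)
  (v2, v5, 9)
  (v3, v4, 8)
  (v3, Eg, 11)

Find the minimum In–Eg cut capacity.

Augment In→Eg: bottleneck 7, flow now 7.
Augment In→v1→Eg: bottleneck 2, flow now 9.
Augment In→v3→Eg: bottleneck 8, flow now 17.
Augment In→v1→v3→Eg: bottleneck 1, flow now 18.
No augmenting path remains; maximum flow = 18.
By max-flow min-cut, the minimum cut capacity equals the max flow.
In the residual graph, reachable from In: {In, v2, v4, v5}.
Min-cut edges: In→v1 (3), In→v3 (8), In→Eg (7); capacity 3 + 8 + 7 = 18.

18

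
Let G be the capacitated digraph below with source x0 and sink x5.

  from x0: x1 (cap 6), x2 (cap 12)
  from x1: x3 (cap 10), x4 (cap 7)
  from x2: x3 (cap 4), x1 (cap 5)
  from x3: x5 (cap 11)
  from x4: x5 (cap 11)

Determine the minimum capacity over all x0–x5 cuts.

Augment x0→x1→x3→x5: bottleneck 6, flow now 6.
Augment x0→x2→x3→x5: bottleneck 4, flow now 10.
Augment x0→x2→x1→x3→x5: bottleneck 1, flow now 11.
Augment x0→x2→x1→x4→x5: bottleneck 4, flow now 15.
No augmenting path remains; maximum flow = 15.
By max-flow min-cut, the minimum cut capacity equals the max flow.
In the residual graph, reachable from x0: {x0, x2}.
Min-cut edges: x0→x1 (6), x2→x1 (5), x2→x3 (4); capacity 6 + 5 + 4 = 15.

15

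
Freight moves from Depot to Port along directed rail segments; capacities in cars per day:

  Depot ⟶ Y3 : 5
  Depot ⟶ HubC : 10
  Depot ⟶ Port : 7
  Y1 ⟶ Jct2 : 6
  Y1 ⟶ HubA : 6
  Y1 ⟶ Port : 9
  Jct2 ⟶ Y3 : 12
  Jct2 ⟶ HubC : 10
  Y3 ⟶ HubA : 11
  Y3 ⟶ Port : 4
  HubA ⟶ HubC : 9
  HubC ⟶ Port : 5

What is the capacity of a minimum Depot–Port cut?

Augment Depot→Port: bottleneck 7, flow now 7.
Augment Depot→Y3→Port: bottleneck 4, flow now 11.
Augment Depot→HubC→Port: bottleneck 5, flow now 16.
No augmenting path remains; maximum flow = 16.
By max-flow min-cut, the minimum cut capacity equals the max flow.
In the residual graph, reachable from Depot: {Depot, Y3, HubA, HubC}.
Min-cut edges: Depot→Port (7), Y3→Port (4), HubC→Port (5); capacity 7 + 4 + 5 = 16.

16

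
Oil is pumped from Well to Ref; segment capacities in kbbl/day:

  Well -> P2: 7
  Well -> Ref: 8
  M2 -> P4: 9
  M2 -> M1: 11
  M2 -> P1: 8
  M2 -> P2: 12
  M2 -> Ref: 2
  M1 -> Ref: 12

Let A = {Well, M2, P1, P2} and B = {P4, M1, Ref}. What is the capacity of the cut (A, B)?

30

Edges leaving {Well, M2, P1, P2}: Well→Ref (8), M2→P4 (9), M2→M1 (11), M2→Ref (2).
Cut capacity = 8 + 9 + 11 + 2 = 30.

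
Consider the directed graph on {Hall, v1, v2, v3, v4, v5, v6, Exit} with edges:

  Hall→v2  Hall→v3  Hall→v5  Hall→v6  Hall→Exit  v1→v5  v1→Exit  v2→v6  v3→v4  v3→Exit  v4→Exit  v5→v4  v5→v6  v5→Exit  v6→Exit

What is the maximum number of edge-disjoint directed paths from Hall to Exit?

4

Assign every edge capacity 1; by Menger, the answer equals the max flow.
Path Hall→Exit (+1); total 1.
Path Hall→v3→Exit (+1); total 2.
Path Hall→v5→Exit (+1); total 3.
Path Hall→v6→Exit (+1); total 4.
No residual Hall→Exit path; max flow = 4.
Certifying cut of size 4: {Hall→Exit, Hall→v3, Hall→v5, v6→Exit}.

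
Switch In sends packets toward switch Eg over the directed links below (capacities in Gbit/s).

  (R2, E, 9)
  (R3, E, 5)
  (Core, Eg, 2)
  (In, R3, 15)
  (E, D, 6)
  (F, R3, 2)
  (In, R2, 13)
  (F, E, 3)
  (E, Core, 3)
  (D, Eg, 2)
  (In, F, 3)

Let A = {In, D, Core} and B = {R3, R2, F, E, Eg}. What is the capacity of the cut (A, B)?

35

Edges leaving {In, D, Core}: In→R3 (15), In→R2 (13), In→F (3), D→Eg (2), Core→Eg (2).
Cut capacity = 15 + 13 + 3 + 2 + 2 = 35.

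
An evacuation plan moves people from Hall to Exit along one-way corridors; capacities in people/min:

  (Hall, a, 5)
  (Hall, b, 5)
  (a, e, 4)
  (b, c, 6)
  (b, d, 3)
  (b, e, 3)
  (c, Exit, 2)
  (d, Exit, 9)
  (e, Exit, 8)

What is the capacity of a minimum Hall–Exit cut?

Augment Hall→a→e→Exit: bottleneck 4, flow now 4.
Augment Hall→b→c→Exit: bottleneck 2, flow now 6.
Augment Hall→b→d→Exit: bottleneck 3, flow now 9.
No augmenting path remains; maximum flow = 9.
By max-flow min-cut, the minimum cut capacity equals the max flow.
In the residual graph, reachable from Hall: {Hall, a}.
Min-cut edges: Hall→b (5), a→e (4); capacity 5 + 4 = 9.

9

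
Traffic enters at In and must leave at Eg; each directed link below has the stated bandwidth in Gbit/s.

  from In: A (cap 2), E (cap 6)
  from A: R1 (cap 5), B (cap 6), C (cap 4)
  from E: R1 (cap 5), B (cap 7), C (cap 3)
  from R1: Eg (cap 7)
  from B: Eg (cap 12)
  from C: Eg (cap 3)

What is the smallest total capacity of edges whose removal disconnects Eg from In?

Augment In→A→R1→Eg: bottleneck 2, flow now 2.
Augment In→E→R1→Eg: bottleneck 5, flow now 7.
Augment In→E→B→Eg: bottleneck 1, flow now 8.
No augmenting path remains; maximum flow = 8.
By max-flow min-cut, the minimum cut capacity equals the max flow.
In the residual graph, reachable from In: {In}.
Min-cut edges: In→A (2), In→E (6); capacity 2 + 6 = 8.

8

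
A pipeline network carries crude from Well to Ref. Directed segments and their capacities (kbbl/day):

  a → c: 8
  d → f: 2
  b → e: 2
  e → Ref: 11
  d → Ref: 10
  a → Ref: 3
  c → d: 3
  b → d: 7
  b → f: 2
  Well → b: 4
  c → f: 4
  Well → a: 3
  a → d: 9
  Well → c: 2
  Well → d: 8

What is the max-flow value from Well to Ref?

15

Augment Well→a→Ref: bottleneck 3, flow now 3.
Augment Well→d→Ref: bottleneck 8, flow now 11.
Augment Well→b→d→Ref: bottleneck 2, flow now 13.
Augment Well→b→e→Ref: bottleneck 2, flow now 15.
No augmenting path remains; maximum flow = 15.
In the residual graph, reachable from Well: {Well, b, c, d, f}.
Min-cut edges: Well→a (3), b→e (2), d→Ref (10); capacity 3 + 2 + 10 = 15.
This cut is saturated, so no flow can exceed 15.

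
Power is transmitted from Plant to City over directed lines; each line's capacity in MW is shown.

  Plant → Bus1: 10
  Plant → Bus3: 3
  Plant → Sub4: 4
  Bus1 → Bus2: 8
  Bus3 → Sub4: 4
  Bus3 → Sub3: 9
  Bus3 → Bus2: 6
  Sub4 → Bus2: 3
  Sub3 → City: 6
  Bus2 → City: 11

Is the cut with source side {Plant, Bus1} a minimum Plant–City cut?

No — its capacity is 15, but the minimum cut has capacity 14.

Given cut capacity: 3 + 4 + 8 = 15.
Augment Plant→Bus1→Bus2→City: bottleneck 8, flow now 8.
Augment Plant→Bus3→Sub3→City: bottleneck 3, flow now 11.
Augment Plant→Sub4→Bus2→City: bottleneck 3, flow now 14.
No augmenting path remains; maximum flow = 14.
In the residual graph, reachable from Plant: {Plant, Bus1, Sub4}.
Min-cut edges: Plant→Bus3 (3), Bus1→Bus2 (8), Sub4→Bus2 (3); capacity 3 + 8 + 3 = 14.
Cut capacity 15 exceeds the max flow 14, so it is not minimum.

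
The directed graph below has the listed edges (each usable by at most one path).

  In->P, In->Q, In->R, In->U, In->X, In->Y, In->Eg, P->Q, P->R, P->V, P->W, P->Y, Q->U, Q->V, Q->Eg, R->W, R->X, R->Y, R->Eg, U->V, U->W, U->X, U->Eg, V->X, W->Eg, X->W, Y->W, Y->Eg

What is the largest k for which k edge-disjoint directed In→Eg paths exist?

6

Assign every edge capacity 1; by Menger, the answer equals the max flow.
Path In→Eg (+1); total 1.
Path In→Q→Eg (+1); total 2.
Path In→R→Eg (+1); total 3.
Path In→U→Eg (+1); total 4.
Path In→Y→Eg (+1); total 5.
Path In→P→W→Eg (+1); total 6.
No residual In→Eg path; max flow = 6.
Certifying cut of size 6: {In→Eg, Q→Eg, R→Eg, U→Eg, W→Eg, Y→Eg}.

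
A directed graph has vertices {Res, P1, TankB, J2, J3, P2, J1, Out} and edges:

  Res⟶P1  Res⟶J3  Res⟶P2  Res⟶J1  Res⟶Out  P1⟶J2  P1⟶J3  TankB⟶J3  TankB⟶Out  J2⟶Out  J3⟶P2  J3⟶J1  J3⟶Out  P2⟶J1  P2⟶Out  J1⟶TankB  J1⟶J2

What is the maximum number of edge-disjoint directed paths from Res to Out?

5

Assign every edge capacity 1; by Menger, the answer equals the max flow.
Path Res→Out (+1); total 1.
Path Res→J3→Out (+1); total 2.
Path Res→P2→Out (+1); total 3.
Path Res→P1→J2→Out (+1); total 4.
Path Res→J1→TankB→Out (+1); total 5.
No residual Res→Out path; max flow = 5.
Certifying cut of size 5: {Res→J1, Res→J3, Res→Out, Res→P1, Res→P2}.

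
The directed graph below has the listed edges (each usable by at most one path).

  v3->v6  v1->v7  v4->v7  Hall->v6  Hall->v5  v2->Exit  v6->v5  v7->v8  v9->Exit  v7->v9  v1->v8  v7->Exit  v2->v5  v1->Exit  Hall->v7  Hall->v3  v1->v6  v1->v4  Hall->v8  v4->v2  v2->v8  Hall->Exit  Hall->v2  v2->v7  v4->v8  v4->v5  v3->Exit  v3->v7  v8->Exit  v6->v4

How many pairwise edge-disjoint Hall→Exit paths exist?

Assign every edge capacity 1; by Menger, the answer equals the max flow.
Path Hall→Exit (+1); total 1.
Path Hall→v2→Exit (+1); total 2.
Path Hall→v3→Exit (+1); total 3.
Path Hall→v7→Exit (+1); total 4.
Path Hall→v8→Exit (+1); total 5.
Path Hall→v6→v4→v7→v9→Exit (+1); total 6.
No residual Hall→Exit path; max flow = 6.
Certifying cut of size 6: {Hall→Exit, Hall→v2, Hall→v3, Hall→v6, Hall→v7, Hall→v8}.

6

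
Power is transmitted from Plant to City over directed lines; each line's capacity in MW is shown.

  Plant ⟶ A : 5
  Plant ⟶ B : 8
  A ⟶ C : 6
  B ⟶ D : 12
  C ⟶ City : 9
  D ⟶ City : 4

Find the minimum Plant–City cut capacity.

Augment Plant→A→C→City: bottleneck 5, flow now 5.
Augment Plant→B→D→City: bottleneck 4, flow now 9.
No augmenting path remains; maximum flow = 9.
By max-flow min-cut, the minimum cut capacity equals the max flow.
In the residual graph, reachable from Plant: {Plant, B, D}.
Min-cut edges: Plant→A (5), D→City (4); capacity 5 + 4 = 9.

9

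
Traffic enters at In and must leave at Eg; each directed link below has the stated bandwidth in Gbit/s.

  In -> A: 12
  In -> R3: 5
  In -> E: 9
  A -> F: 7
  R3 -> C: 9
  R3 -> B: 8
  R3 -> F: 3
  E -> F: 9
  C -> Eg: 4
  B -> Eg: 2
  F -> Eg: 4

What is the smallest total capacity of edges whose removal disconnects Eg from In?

9

Augment In→A→F→Eg: bottleneck 4, flow now 4.
Augment In→R3→C→Eg: bottleneck 4, flow now 8.
Augment In→R3→B→Eg: bottleneck 1, flow now 9.
No augmenting path remains; maximum flow = 9.
By max-flow min-cut, the minimum cut capacity equals the max flow.
In the residual graph, reachable from In: {In, A, E, F}.
Min-cut edges: In→R3 (5), F→Eg (4); capacity 5 + 4 = 9.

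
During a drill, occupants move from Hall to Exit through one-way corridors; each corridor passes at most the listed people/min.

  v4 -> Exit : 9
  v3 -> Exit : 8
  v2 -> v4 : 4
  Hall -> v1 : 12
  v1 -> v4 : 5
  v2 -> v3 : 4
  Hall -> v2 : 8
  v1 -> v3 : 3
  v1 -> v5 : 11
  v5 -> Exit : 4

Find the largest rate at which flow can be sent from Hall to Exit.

Augment Hall→v1→v3→Exit: bottleneck 3, flow now 3.
Augment Hall→v1→v4→Exit: bottleneck 5, flow now 8.
Augment Hall→v1→v5→Exit: bottleneck 4, flow now 12.
Augment Hall→v2→v3→Exit: bottleneck 4, flow now 16.
Augment Hall→v2→v4→Exit: bottleneck 4, flow now 20.
No augmenting path remains; maximum flow = 20.
In the residual graph, reachable from Hall: {Hall}.
Min-cut edges: Hall→v1 (12), Hall→v2 (8); capacity 12 + 8 = 20.
This cut is saturated, so no flow can exceed 20.

20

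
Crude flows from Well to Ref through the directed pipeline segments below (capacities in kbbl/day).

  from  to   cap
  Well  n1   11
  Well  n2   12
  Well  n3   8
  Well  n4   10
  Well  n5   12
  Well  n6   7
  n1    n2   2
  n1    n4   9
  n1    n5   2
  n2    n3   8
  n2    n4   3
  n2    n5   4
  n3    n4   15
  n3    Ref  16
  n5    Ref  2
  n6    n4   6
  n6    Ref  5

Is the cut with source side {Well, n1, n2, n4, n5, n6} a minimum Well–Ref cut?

Yes — it is a minimum cut (capacity 23).

Given cut capacity: 8 + 8 + 2 + 5 = 23.
Augment Well→n3→Ref: bottleneck 8, flow now 8.
Augment Well→n5→Ref: bottleneck 2, flow now 10.
Augment Well→n6→Ref: bottleneck 5, flow now 15.
Augment Well→n2→n3→Ref: bottleneck 8, flow now 23.
No augmenting path remains; maximum flow = 23.
Cut capacity 23 equals the max flow, so it is a minimum cut.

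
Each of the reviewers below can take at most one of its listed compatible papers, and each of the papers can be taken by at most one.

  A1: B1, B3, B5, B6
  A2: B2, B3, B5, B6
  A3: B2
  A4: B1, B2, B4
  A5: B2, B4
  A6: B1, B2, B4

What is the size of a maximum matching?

5

Unit-capacity flow: source→left, listed edges, right→sink; max matching = max flow.
Augmenting path A1→B1 (+1); matched 1.
Augmenting path A2→B2 (+1); matched 2.
Augmenting path A4→B4 (+1); matched 3.
Augmenting path A3→B2→A2→B3 (+1); matched 4.
Augmenting path A6→B1→A1→B5 (+1); matched 5.
No augmenting path remains; maximum matching = 5.
König certificate: {A1, A2, B1, B2, B4} is a vertex cover of size 5 (every listed pair touches it), so no matching can be larger.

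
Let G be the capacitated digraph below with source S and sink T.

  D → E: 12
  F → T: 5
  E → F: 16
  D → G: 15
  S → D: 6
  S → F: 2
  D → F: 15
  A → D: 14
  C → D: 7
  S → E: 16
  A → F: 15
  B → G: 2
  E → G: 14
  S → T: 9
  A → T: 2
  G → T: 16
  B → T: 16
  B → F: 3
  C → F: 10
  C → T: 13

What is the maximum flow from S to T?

30

Augment S→T: bottleneck 9, flow now 9.
Augment S→F→T: bottleneck 2, flow now 11.
Augment S→D→F→T: bottleneck 3, flow now 14.
Augment S→D→G→T: bottleneck 3, flow now 17.
Augment S→E→G→T: bottleneck 13, flow now 30.
No augmenting path remains; maximum flow = 30.
In the residual graph, reachable from S: {S, D, E, F, G}.
Min-cut edges: S→T (9), F→T (5), G→T (16); capacity 9 + 5 + 16 = 30.
This cut is saturated, so no flow can exceed 30.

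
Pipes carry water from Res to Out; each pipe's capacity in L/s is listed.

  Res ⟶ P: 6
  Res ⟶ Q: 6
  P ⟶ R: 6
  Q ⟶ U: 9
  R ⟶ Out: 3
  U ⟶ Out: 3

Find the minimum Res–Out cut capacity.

6

Augment Res→P→R→Out: bottleneck 3, flow now 3.
Augment Res→Q→U→Out: bottleneck 3, flow now 6.
No augmenting path remains; maximum flow = 6.
By max-flow min-cut, the minimum cut capacity equals the max flow.
In the residual graph, reachable from Res: {Res, P, Q, R, U}.
Min-cut edges: R→Out (3), U→Out (3); capacity 3 + 3 = 6.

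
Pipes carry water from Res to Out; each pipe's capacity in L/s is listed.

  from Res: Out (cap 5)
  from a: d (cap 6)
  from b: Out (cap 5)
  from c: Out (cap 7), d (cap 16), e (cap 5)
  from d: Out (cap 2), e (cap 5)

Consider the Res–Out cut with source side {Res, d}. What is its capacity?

Edges leaving {Res, d}: Res→Out (5), d→e (5), d→Out (2).
Cut capacity = 5 + 5 + 2 = 12.

12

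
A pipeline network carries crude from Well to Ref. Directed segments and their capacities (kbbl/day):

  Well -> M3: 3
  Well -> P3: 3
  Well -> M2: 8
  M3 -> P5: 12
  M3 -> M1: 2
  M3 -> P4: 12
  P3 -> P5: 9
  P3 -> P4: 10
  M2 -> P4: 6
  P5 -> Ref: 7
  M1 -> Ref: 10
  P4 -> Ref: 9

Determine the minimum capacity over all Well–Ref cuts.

12

Augment Well→M3→P5→Ref: bottleneck 3, flow now 3.
Augment Well→P3→P5→Ref: bottleneck 3, flow now 6.
Augment Well→M2→P4→Ref: bottleneck 6, flow now 12.
No augmenting path remains; maximum flow = 12.
By max-flow min-cut, the minimum cut capacity equals the max flow.
In the residual graph, reachable from Well: {Well, M2}.
Min-cut edges: Well→M3 (3), Well→P3 (3), M2→P4 (6); capacity 3 + 3 + 6 = 12.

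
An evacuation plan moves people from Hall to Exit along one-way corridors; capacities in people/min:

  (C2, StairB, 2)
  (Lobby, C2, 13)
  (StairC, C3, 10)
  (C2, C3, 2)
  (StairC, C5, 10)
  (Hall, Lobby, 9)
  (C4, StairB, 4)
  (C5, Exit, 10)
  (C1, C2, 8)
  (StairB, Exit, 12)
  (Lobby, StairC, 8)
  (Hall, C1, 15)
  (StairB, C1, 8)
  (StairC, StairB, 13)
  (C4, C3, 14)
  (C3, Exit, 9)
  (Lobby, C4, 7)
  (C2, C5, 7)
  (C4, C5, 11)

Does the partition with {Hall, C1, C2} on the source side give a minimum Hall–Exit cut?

No — its capacity is 20, but the minimum cut has capacity 17.

Given cut capacity: 9 + 2 + 7 + 2 = 20.
Augment Hall→C1→C2→C3→Exit: bottleneck 2, flow now 2.
Augment Hall→C1→C2→C5→Exit: bottleneck 6, flow now 8.
Augment Hall→Lobby→StairC→C3→Exit: bottleneck 7, flow now 15.
Augment Hall→Lobby→StairC→C5→Exit: bottleneck 1, flow now 16.
Augment Hall→Lobby→C2→C5→Exit: bottleneck 1, flow now 17.
No augmenting path remains; maximum flow = 17.
In the residual graph, reachable from Hall: {Hall, C1}.
Min-cut edges: Hall→Lobby (9), C1→C2 (8); capacity 9 + 8 = 17.
Cut capacity 20 exceeds the max flow 17, so it is not minimum.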